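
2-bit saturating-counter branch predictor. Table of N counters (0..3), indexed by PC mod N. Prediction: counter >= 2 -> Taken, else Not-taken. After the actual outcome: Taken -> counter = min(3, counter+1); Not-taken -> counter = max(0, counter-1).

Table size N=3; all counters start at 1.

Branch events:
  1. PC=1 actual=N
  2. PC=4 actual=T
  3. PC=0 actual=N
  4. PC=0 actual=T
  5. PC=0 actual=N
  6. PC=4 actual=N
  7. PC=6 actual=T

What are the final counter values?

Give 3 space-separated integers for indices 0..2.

Ev 1: PC=1 idx=1 pred=N actual=N -> ctr[1]=0
Ev 2: PC=4 idx=1 pred=N actual=T -> ctr[1]=1
Ev 3: PC=0 idx=0 pred=N actual=N -> ctr[0]=0
Ev 4: PC=0 idx=0 pred=N actual=T -> ctr[0]=1
Ev 5: PC=0 idx=0 pred=N actual=N -> ctr[0]=0
Ev 6: PC=4 idx=1 pred=N actual=N -> ctr[1]=0
Ev 7: PC=6 idx=0 pred=N actual=T -> ctr[0]=1

Answer: 1 0 1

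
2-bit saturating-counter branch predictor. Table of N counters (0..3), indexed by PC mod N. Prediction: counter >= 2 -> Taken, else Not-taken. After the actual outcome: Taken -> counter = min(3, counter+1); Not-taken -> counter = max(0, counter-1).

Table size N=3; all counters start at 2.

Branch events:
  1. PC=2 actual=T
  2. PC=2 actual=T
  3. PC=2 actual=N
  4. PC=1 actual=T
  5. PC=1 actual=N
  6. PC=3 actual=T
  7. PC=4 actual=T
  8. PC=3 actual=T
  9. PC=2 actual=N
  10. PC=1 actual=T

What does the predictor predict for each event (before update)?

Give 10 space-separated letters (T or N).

Answer: T T T T T T T T T T

Derivation:
Ev 1: PC=2 idx=2 pred=T actual=T -> ctr[2]=3
Ev 2: PC=2 idx=2 pred=T actual=T -> ctr[2]=3
Ev 3: PC=2 idx=2 pred=T actual=N -> ctr[2]=2
Ev 4: PC=1 idx=1 pred=T actual=T -> ctr[1]=3
Ev 5: PC=1 idx=1 pred=T actual=N -> ctr[1]=2
Ev 6: PC=3 idx=0 pred=T actual=T -> ctr[0]=3
Ev 7: PC=4 idx=1 pred=T actual=T -> ctr[1]=3
Ev 8: PC=3 idx=0 pred=T actual=T -> ctr[0]=3
Ev 9: PC=2 idx=2 pred=T actual=N -> ctr[2]=1
Ev 10: PC=1 idx=1 pred=T actual=T -> ctr[1]=3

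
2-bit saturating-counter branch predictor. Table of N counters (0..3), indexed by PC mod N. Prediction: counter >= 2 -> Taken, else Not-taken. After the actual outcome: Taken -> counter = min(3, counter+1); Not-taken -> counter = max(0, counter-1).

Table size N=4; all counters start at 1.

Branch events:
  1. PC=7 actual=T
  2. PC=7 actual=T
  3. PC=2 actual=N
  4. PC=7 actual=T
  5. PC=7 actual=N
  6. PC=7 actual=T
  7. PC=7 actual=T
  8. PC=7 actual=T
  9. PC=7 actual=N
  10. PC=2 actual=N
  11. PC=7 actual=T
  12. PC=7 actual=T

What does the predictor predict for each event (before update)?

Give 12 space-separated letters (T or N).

Answer: N T N T T T T T T N T T

Derivation:
Ev 1: PC=7 idx=3 pred=N actual=T -> ctr[3]=2
Ev 2: PC=7 idx=3 pred=T actual=T -> ctr[3]=3
Ev 3: PC=2 idx=2 pred=N actual=N -> ctr[2]=0
Ev 4: PC=7 idx=3 pred=T actual=T -> ctr[3]=3
Ev 5: PC=7 idx=3 pred=T actual=N -> ctr[3]=2
Ev 6: PC=7 idx=3 pred=T actual=T -> ctr[3]=3
Ev 7: PC=7 idx=3 pred=T actual=T -> ctr[3]=3
Ev 8: PC=7 idx=3 pred=T actual=T -> ctr[3]=3
Ev 9: PC=7 idx=3 pred=T actual=N -> ctr[3]=2
Ev 10: PC=2 idx=2 pred=N actual=N -> ctr[2]=0
Ev 11: PC=7 idx=3 pred=T actual=T -> ctr[3]=3
Ev 12: PC=7 idx=3 pred=T actual=T -> ctr[3]=3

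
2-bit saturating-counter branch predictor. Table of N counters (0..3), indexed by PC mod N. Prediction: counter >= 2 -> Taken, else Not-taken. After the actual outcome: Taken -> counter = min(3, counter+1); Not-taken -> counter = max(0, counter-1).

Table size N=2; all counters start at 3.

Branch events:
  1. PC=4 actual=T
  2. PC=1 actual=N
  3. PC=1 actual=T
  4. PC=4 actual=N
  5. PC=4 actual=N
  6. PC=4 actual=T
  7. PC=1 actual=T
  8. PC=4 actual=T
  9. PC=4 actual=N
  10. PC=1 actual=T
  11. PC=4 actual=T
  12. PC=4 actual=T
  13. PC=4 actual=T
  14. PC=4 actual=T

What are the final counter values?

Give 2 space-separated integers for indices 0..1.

Answer: 3 3

Derivation:
Ev 1: PC=4 idx=0 pred=T actual=T -> ctr[0]=3
Ev 2: PC=1 idx=1 pred=T actual=N -> ctr[1]=2
Ev 3: PC=1 idx=1 pred=T actual=T -> ctr[1]=3
Ev 4: PC=4 idx=0 pred=T actual=N -> ctr[0]=2
Ev 5: PC=4 idx=0 pred=T actual=N -> ctr[0]=1
Ev 6: PC=4 idx=0 pred=N actual=T -> ctr[0]=2
Ev 7: PC=1 idx=1 pred=T actual=T -> ctr[1]=3
Ev 8: PC=4 idx=0 pred=T actual=T -> ctr[0]=3
Ev 9: PC=4 idx=0 pred=T actual=N -> ctr[0]=2
Ev 10: PC=1 idx=1 pred=T actual=T -> ctr[1]=3
Ev 11: PC=4 idx=0 pred=T actual=T -> ctr[0]=3
Ev 12: PC=4 idx=0 pred=T actual=T -> ctr[0]=3
Ev 13: PC=4 idx=0 pred=T actual=T -> ctr[0]=3
Ev 14: PC=4 idx=0 pred=T actual=T -> ctr[0]=3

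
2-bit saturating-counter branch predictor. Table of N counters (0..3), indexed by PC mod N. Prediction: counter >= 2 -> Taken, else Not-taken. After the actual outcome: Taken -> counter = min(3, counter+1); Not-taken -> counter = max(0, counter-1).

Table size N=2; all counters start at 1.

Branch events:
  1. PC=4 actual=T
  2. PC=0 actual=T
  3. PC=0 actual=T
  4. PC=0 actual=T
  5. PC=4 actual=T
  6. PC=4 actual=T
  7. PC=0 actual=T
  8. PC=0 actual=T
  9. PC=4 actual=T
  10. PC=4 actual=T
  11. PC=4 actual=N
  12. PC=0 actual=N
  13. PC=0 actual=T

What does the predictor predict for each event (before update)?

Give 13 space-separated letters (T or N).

Ev 1: PC=4 idx=0 pred=N actual=T -> ctr[0]=2
Ev 2: PC=0 idx=0 pred=T actual=T -> ctr[0]=3
Ev 3: PC=0 idx=0 pred=T actual=T -> ctr[0]=3
Ev 4: PC=0 idx=0 pred=T actual=T -> ctr[0]=3
Ev 5: PC=4 idx=0 pred=T actual=T -> ctr[0]=3
Ev 6: PC=4 idx=0 pred=T actual=T -> ctr[0]=3
Ev 7: PC=0 idx=0 pred=T actual=T -> ctr[0]=3
Ev 8: PC=0 idx=0 pred=T actual=T -> ctr[0]=3
Ev 9: PC=4 idx=0 pred=T actual=T -> ctr[0]=3
Ev 10: PC=4 idx=0 pred=T actual=T -> ctr[0]=3
Ev 11: PC=4 idx=0 pred=T actual=N -> ctr[0]=2
Ev 12: PC=0 idx=0 pred=T actual=N -> ctr[0]=1
Ev 13: PC=0 idx=0 pred=N actual=T -> ctr[0]=2

Answer: N T T T T T T T T T T T N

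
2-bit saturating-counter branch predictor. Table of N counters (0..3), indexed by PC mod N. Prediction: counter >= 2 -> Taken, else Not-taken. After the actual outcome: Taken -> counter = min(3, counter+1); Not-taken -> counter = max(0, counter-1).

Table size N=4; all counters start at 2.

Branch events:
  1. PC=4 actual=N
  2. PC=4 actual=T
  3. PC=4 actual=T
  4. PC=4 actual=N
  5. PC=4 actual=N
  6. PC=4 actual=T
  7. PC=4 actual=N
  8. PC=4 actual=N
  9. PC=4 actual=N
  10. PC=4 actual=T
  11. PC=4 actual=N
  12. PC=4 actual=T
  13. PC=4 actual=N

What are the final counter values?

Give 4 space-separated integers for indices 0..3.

Answer: 0 2 2 2

Derivation:
Ev 1: PC=4 idx=0 pred=T actual=N -> ctr[0]=1
Ev 2: PC=4 idx=0 pred=N actual=T -> ctr[0]=2
Ev 3: PC=4 idx=0 pred=T actual=T -> ctr[0]=3
Ev 4: PC=4 idx=0 pred=T actual=N -> ctr[0]=2
Ev 5: PC=4 idx=0 pred=T actual=N -> ctr[0]=1
Ev 6: PC=4 idx=0 pred=N actual=T -> ctr[0]=2
Ev 7: PC=4 idx=0 pred=T actual=N -> ctr[0]=1
Ev 8: PC=4 idx=0 pred=N actual=N -> ctr[0]=0
Ev 9: PC=4 idx=0 pred=N actual=N -> ctr[0]=0
Ev 10: PC=4 idx=0 pred=N actual=T -> ctr[0]=1
Ev 11: PC=4 idx=0 pred=N actual=N -> ctr[0]=0
Ev 12: PC=4 idx=0 pred=N actual=T -> ctr[0]=1
Ev 13: PC=4 idx=0 pred=N actual=N -> ctr[0]=0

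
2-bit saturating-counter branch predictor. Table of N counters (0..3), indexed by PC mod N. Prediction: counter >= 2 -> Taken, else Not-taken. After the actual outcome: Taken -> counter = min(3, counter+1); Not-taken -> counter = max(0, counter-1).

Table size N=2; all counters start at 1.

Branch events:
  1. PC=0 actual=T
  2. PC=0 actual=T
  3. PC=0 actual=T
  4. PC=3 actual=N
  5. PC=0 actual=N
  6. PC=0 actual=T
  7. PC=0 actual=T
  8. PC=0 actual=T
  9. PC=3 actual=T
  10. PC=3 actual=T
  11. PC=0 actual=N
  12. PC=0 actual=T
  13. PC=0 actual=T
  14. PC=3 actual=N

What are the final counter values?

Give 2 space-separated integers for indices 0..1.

Answer: 3 1

Derivation:
Ev 1: PC=0 idx=0 pred=N actual=T -> ctr[0]=2
Ev 2: PC=0 idx=0 pred=T actual=T -> ctr[0]=3
Ev 3: PC=0 idx=0 pred=T actual=T -> ctr[0]=3
Ev 4: PC=3 idx=1 pred=N actual=N -> ctr[1]=0
Ev 5: PC=0 idx=0 pred=T actual=N -> ctr[0]=2
Ev 6: PC=0 idx=0 pred=T actual=T -> ctr[0]=3
Ev 7: PC=0 idx=0 pred=T actual=T -> ctr[0]=3
Ev 8: PC=0 idx=0 pred=T actual=T -> ctr[0]=3
Ev 9: PC=3 idx=1 pred=N actual=T -> ctr[1]=1
Ev 10: PC=3 idx=1 pred=N actual=T -> ctr[1]=2
Ev 11: PC=0 idx=0 pred=T actual=N -> ctr[0]=2
Ev 12: PC=0 idx=0 pred=T actual=T -> ctr[0]=3
Ev 13: PC=0 idx=0 pred=T actual=T -> ctr[0]=3
Ev 14: PC=3 idx=1 pred=T actual=N -> ctr[1]=1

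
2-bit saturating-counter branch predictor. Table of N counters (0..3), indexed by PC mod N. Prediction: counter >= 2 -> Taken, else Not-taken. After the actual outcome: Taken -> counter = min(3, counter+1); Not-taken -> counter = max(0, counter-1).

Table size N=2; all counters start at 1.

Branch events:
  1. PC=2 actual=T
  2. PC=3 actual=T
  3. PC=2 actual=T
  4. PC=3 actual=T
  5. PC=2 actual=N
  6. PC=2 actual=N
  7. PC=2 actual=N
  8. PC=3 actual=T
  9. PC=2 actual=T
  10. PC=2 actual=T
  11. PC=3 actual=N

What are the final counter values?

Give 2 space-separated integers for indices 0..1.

Ev 1: PC=2 idx=0 pred=N actual=T -> ctr[0]=2
Ev 2: PC=3 idx=1 pred=N actual=T -> ctr[1]=2
Ev 3: PC=2 idx=0 pred=T actual=T -> ctr[0]=3
Ev 4: PC=3 idx=1 pred=T actual=T -> ctr[1]=3
Ev 5: PC=2 idx=0 pred=T actual=N -> ctr[0]=2
Ev 6: PC=2 idx=0 pred=T actual=N -> ctr[0]=1
Ev 7: PC=2 idx=0 pred=N actual=N -> ctr[0]=0
Ev 8: PC=3 idx=1 pred=T actual=T -> ctr[1]=3
Ev 9: PC=2 idx=0 pred=N actual=T -> ctr[0]=1
Ev 10: PC=2 idx=0 pred=N actual=T -> ctr[0]=2
Ev 11: PC=3 idx=1 pred=T actual=N -> ctr[1]=2

Answer: 2 2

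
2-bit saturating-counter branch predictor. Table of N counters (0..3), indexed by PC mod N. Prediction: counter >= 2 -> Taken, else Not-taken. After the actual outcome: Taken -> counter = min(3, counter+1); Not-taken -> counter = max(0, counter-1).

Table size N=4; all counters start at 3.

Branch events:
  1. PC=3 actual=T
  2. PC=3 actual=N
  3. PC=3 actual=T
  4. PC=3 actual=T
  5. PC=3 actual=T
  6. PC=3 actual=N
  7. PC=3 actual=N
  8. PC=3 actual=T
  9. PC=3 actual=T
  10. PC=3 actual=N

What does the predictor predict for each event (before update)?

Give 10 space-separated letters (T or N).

Ev 1: PC=3 idx=3 pred=T actual=T -> ctr[3]=3
Ev 2: PC=3 idx=3 pred=T actual=N -> ctr[3]=2
Ev 3: PC=3 idx=3 pred=T actual=T -> ctr[3]=3
Ev 4: PC=3 idx=3 pred=T actual=T -> ctr[3]=3
Ev 5: PC=3 idx=3 pred=T actual=T -> ctr[3]=3
Ev 6: PC=3 idx=3 pred=T actual=N -> ctr[3]=2
Ev 7: PC=3 idx=3 pred=T actual=N -> ctr[3]=1
Ev 8: PC=3 idx=3 pred=N actual=T -> ctr[3]=2
Ev 9: PC=3 idx=3 pred=T actual=T -> ctr[3]=3
Ev 10: PC=3 idx=3 pred=T actual=N -> ctr[3]=2

Answer: T T T T T T T N T T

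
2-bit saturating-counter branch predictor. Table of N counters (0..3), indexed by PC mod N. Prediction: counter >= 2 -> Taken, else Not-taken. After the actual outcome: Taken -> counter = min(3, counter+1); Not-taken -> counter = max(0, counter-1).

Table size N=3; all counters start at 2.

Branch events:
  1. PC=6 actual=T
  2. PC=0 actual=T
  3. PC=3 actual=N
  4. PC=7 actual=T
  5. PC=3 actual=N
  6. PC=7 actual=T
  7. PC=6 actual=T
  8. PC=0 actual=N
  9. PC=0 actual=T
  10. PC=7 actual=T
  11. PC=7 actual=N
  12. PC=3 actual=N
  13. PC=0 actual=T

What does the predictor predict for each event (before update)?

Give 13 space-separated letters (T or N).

Answer: T T T T T T N T N T T T N

Derivation:
Ev 1: PC=6 idx=0 pred=T actual=T -> ctr[0]=3
Ev 2: PC=0 idx=0 pred=T actual=T -> ctr[0]=3
Ev 3: PC=3 idx=0 pred=T actual=N -> ctr[0]=2
Ev 4: PC=7 idx=1 pred=T actual=T -> ctr[1]=3
Ev 5: PC=3 idx=0 pred=T actual=N -> ctr[0]=1
Ev 6: PC=7 idx=1 pred=T actual=T -> ctr[1]=3
Ev 7: PC=6 idx=0 pred=N actual=T -> ctr[0]=2
Ev 8: PC=0 idx=0 pred=T actual=N -> ctr[0]=1
Ev 9: PC=0 idx=0 pred=N actual=T -> ctr[0]=2
Ev 10: PC=7 idx=1 pred=T actual=T -> ctr[1]=3
Ev 11: PC=7 idx=1 pred=T actual=N -> ctr[1]=2
Ev 12: PC=3 idx=0 pred=T actual=N -> ctr[0]=1
Ev 13: PC=0 idx=0 pred=N actual=T -> ctr[0]=2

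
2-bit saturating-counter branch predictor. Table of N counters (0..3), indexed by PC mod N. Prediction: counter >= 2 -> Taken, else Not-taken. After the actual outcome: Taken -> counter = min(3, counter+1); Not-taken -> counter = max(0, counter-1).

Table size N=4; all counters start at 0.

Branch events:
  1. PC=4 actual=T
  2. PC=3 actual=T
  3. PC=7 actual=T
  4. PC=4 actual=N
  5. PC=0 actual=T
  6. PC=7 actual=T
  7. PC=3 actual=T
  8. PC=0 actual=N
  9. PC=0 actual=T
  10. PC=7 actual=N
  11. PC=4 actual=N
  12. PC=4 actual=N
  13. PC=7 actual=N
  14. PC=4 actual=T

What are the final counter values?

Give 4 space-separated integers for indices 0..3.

Answer: 1 0 0 1

Derivation:
Ev 1: PC=4 idx=0 pred=N actual=T -> ctr[0]=1
Ev 2: PC=3 idx=3 pred=N actual=T -> ctr[3]=1
Ev 3: PC=7 idx=3 pred=N actual=T -> ctr[3]=2
Ev 4: PC=4 idx=0 pred=N actual=N -> ctr[0]=0
Ev 5: PC=0 idx=0 pred=N actual=T -> ctr[0]=1
Ev 6: PC=7 idx=3 pred=T actual=T -> ctr[3]=3
Ev 7: PC=3 idx=3 pred=T actual=T -> ctr[3]=3
Ev 8: PC=0 idx=0 pred=N actual=N -> ctr[0]=0
Ev 9: PC=0 idx=0 pred=N actual=T -> ctr[0]=1
Ev 10: PC=7 idx=3 pred=T actual=N -> ctr[3]=2
Ev 11: PC=4 idx=0 pred=N actual=N -> ctr[0]=0
Ev 12: PC=4 idx=0 pred=N actual=N -> ctr[0]=0
Ev 13: PC=7 idx=3 pred=T actual=N -> ctr[3]=1
Ev 14: PC=4 idx=0 pred=N actual=T -> ctr[0]=1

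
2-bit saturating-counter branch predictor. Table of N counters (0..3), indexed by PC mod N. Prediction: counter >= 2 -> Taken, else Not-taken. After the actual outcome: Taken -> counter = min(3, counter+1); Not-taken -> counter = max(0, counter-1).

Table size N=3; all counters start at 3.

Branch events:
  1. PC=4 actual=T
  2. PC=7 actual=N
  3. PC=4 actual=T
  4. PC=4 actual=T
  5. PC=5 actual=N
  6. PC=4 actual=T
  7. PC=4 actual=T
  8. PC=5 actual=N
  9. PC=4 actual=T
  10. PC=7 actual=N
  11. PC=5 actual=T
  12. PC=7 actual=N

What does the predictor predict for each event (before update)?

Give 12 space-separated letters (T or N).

Answer: T T T T T T T T T T N T

Derivation:
Ev 1: PC=4 idx=1 pred=T actual=T -> ctr[1]=3
Ev 2: PC=7 idx=1 pred=T actual=N -> ctr[1]=2
Ev 3: PC=4 idx=1 pred=T actual=T -> ctr[1]=3
Ev 4: PC=4 idx=1 pred=T actual=T -> ctr[1]=3
Ev 5: PC=5 idx=2 pred=T actual=N -> ctr[2]=2
Ev 6: PC=4 idx=1 pred=T actual=T -> ctr[1]=3
Ev 7: PC=4 idx=1 pred=T actual=T -> ctr[1]=3
Ev 8: PC=5 idx=2 pred=T actual=N -> ctr[2]=1
Ev 9: PC=4 idx=1 pred=T actual=T -> ctr[1]=3
Ev 10: PC=7 idx=1 pred=T actual=N -> ctr[1]=2
Ev 11: PC=5 idx=2 pred=N actual=T -> ctr[2]=2
Ev 12: PC=7 idx=1 pred=T actual=N -> ctr[1]=1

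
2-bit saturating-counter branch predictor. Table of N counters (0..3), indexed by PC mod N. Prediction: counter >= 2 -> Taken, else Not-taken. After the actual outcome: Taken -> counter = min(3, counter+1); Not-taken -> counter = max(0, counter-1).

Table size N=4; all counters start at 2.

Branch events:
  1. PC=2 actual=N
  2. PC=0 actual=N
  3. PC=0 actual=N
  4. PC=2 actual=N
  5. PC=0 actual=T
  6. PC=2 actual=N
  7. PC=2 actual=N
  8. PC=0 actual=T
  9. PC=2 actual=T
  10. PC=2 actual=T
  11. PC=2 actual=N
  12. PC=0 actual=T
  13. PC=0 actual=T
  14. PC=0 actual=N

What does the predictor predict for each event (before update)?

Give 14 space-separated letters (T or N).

Ev 1: PC=2 idx=2 pred=T actual=N -> ctr[2]=1
Ev 2: PC=0 idx=0 pred=T actual=N -> ctr[0]=1
Ev 3: PC=0 idx=0 pred=N actual=N -> ctr[0]=0
Ev 4: PC=2 idx=2 pred=N actual=N -> ctr[2]=0
Ev 5: PC=0 idx=0 pred=N actual=T -> ctr[0]=1
Ev 6: PC=2 idx=2 pred=N actual=N -> ctr[2]=0
Ev 7: PC=2 idx=2 pred=N actual=N -> ctr[2]=0
Ev 8: PC=0 idx=0 pred=N actual=T -> ctr[0]=2
Ev 9: PC=2 idx=2 pred=N actual=T -> ctr[2]=1
Ev 10: PC=2 idx=2 pred=N actual=T -> ctr[2]=2
Ev 11: PC=2 idx=2 pred=T actual=N -> ctr[2]=1
Ev 12: PC=0 idx=0 pred=T actual=T -> ctr[0]=3
Ev 13: PC=0 idx=0 pred=T actual=T -> ctr[0]=3
Ev 14: PC=0 idx=0 pred=T actual=N -> ctr[0]=2

Answer: T T N N N N N N N N T T T T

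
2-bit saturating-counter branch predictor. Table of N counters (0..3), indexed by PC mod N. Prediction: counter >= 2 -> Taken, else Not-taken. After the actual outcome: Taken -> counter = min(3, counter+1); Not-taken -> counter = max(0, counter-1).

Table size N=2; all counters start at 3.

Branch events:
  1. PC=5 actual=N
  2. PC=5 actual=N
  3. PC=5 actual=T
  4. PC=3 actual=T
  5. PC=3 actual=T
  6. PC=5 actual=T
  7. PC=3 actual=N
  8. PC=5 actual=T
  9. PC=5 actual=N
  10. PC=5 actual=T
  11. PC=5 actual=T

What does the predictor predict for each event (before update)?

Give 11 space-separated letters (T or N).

Answer: T T N T T T T T T T T

Derivation:
Ev 1: PC=5 idx=1 pred=T actual=N -> ctr[1]=2
Ev 2: PC=5 idx=1 pred=T actual=N -> ctr[1]=1
Ev 3: PC=5 idx=1 pred=N actual=T -> ctr[1]=2
Ev 4: PC=3 idx=1 pred=T actual=T -> ctr[1]=3
Ev 5: PC=3 idx=1 pred=T actual=T -> ctr[1]=3
Ev 6: PC=5 idx=1 pred=T actual=T -> ctr[1]=3
Ev 7: PC=3 idx=1 pred=T actual=N -> ctr[1]=2
Ev 8: PC=5 idx=1 pred=T actual=T -> ctr[1]=3
Ev 9: PC=5 idx=1 pred=T actual=N -> ctr[1]=2
Ev 10: PC=5 idx=1 pred=T actual=T -> ctr[1]=3
Ev 11: PC=5 idx=1 pred=T actual=T -> ctr[1]=3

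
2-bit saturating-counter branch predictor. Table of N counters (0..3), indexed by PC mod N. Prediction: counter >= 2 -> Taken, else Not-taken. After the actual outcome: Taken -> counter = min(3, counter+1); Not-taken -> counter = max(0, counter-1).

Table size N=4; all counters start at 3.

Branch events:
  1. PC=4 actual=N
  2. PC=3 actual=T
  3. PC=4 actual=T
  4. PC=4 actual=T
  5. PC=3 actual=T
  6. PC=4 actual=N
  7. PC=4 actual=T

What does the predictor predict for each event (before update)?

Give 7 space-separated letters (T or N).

Ev 1: PC=4 idx=0 pred=T actual=N -> ctr[0]=2
Ev 2: PC=3 idx=3 pred=T actual=T -> ctr[3]=3
Ev 3: PC=4 idx=0 pred=T actual=T -> ctr[0]=3
Ev 4: PC=4 idx=0 pred=T actual=T -> ctr[0]=3
Ev 5: PC=3 idx=3 pred=T actual=T -> ctr[3]=3
Ev 6: PC=4 idx=0 pred=T actual=N -> ctr[0]=2
Ev 7: PC=4 idx=0 pred=T actual=T -> ctr[0]=3

Answer: T T T T T T T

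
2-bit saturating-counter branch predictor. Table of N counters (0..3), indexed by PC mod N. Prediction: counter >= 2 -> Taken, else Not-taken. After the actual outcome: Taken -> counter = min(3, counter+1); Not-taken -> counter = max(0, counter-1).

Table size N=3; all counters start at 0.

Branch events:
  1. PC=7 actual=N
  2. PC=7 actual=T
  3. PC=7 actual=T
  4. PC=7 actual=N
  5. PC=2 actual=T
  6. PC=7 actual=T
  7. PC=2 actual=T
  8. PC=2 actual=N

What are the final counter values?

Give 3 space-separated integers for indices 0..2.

Ev 1: PC=7 idx=1 pred=N actual=N -> ctr[1]=0
Ev 2: PC=7 idx=1 pred=N actual=T -> ctr[1]=1
Ev 3: PC=7 idx=1 pred=N actual=T -> ctr[1]=2
Ev 4: PC=7 idx=1 pred=T actual=N -> ctr[1]=1
Ev 5: PC=2 idx=2 pred=N actual=T -> ctr[2]=1
Ev 6: PC=7 idx=1 pred=N actual=T -> ctr[1]=2
Ev 7: PC=2 idx=2 pred=N actual=T -> ctr[2]=2
Ev 8: PC=2 idx=2 pred=T actual=N -> ctr[2]=1

Answer: 0 2 1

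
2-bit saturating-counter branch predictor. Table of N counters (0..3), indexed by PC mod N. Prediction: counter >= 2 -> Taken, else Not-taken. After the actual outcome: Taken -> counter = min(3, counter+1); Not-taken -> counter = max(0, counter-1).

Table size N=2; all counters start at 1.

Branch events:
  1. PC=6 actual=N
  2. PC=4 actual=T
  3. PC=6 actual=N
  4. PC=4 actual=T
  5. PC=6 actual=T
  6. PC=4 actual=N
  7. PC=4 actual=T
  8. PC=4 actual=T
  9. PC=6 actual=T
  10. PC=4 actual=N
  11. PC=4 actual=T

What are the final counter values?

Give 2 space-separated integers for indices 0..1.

Answer: 3 1

Derivation:
Ev 1: PC=6 idx=0 pred=N actual=N -> ctr[0]=0
Ev 2: PC=4 idx=0 pred=N actual=T -> ctr[0]=1
Ev 3: PC=6 idx=0 pred=N actual=N -> ctr[0]=0
Ev 4: PC=4 idx=0 pred=N actual=T -> ctr[0]=1
Ev 5: PC=6 idx=0 pred=N actual=T -> ctr[0]=2
Ev 6: PC=4 idx=0 pred=T actual=N -> ctr[0]=1
Ev 7: PC=4 idx=0 pred=N actual=T -> ctr[0]=2
Ev 8: PC=4 idx=0 pred=T actual=T -> ctr[0]=3
Ev 9: PC=6 idx=0 pred=T actual=T -> ctr[0]=3
Ev 10: PC=4 idx=0 pred=T actual=N -> ctr[0]=2
Ev 11: PC=4 idx=0 pred=T actual=T -> ctr[0]=3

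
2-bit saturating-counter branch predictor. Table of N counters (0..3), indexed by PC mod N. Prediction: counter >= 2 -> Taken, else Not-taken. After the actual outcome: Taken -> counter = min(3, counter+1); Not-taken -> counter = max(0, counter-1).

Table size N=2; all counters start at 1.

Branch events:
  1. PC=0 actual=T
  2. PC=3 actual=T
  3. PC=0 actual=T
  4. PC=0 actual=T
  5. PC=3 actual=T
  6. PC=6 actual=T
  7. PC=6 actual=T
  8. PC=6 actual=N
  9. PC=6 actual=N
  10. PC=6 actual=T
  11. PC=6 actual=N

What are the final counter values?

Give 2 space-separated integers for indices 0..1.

Ev 1: PC=0 idx=0 pred=N actual=T -> ctr[0]=2
Ev 2: PC=3 idx=1 pred=N actual=T -> ctr[1]=2
Ev 3: PC=0 idx=0 pred=T actual=T -> ctr[0]=3
Ev 4: PC=0 idx=0 pred=T actual=T -> ctr[0]=3
Ev 5: PC=3 idx=1 pred=T actual=T -> ctr[1]=3
Ev 6: PC=6 idx=0 pred=T actual=T -> ctr[0]=3
Ev 7: PC=6 idx=0 pred=T actual=T -> ctr[0]=3
Ev 8: PC=6 idx=0 pred=T actual=N -> ctr[0]=2
Ev 9: PC=6 idx=0 pred=T actual=N -> ctr[0]=1
Ev 10: PC=6 idx=0 pred=N actual=T -> ctr[0]=2
Ev 11: PC=6 idx=0 pred=T actual=N -> ctr[0]=1

Answer: 1 3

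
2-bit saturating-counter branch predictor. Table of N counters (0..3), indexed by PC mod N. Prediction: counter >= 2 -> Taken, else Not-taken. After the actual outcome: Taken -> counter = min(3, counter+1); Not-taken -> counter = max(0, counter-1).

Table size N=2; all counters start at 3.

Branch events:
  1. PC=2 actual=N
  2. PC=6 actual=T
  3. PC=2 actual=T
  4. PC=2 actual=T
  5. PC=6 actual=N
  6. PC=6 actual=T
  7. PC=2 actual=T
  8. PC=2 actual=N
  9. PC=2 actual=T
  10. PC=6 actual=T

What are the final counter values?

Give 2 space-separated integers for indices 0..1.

Answer: 3 3

Derivation:
Ev 1: PC=2 idx=0 pred=T actual=N -> ctr[0]=2
Ev 2: PC=6 idx=0 pred=T actual=T -> ctr[0]=3
Ev 3: PC=2 idx=0 pred=T actual=T -> ctr[0]=3
Ev 4: PC=2 idx=0 pred=T actual=T -> ctr[0]=3
Ev 5: PC=6 idx=0 pred=T actual=N -> ctr[0]=2
Ev 6: PC=6 idx=0 pred=T actual=T -> ctr[0]=3
Ev 7: PC=2 idx=0 pred=T actual=T -> ctr[0]=3
Ev 8: PC=2 idx=0 pred=T actual=N -> ctr[0]=2
Ev 9: PC=2 idx=0 pred=T actual=T -> ctr[0]=3
Ev 10: PC=6 idx=0 pred=T actual=T -> ctr[0]=3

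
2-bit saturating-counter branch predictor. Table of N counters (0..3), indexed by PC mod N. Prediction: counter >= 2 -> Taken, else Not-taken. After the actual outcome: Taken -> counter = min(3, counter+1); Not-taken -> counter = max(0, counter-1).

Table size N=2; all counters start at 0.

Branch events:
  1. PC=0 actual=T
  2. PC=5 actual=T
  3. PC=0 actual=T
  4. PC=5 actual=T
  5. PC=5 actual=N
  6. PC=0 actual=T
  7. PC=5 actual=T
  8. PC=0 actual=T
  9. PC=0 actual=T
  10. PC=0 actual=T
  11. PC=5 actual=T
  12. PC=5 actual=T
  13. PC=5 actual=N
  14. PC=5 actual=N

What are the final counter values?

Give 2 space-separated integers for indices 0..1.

Ev 1: PC=0 idx=0 pred=N actual=T -> ctr[0]=1
Ev 2: PC=5 idx=1 pred=N actual=T -> ctr[1]=1
Ev 3: PC=0 idx=0 pred=N actual=T -> ctr[0]=2
Ev 4: PC=5 idx=1 pred=N actual=T -> ctr[1]=2
Ev 5: PC=5 idx=1 pred=T actual=N -> ctr[1]=1
Ev 6: PC=0 idx=0 pred=T actual=T -> ctr[0]=3
Ev 7: PC=5 idx=1 pred=N actual=T -> ctr[1]=2
Ev 8: PC=0 idx=0 pred=T actual=T -> ctr[0]=3
Ev 9: PC=0 idx=0 pred=T actual=T -> ctr[0]=3
Ev 10: PC=0 idx=0 pred=T actual=T -> ctr[0]=3
Ev 11: PC=5 idx=1 pred=T actual=T -> ctr[1]=3
Ev 12: PC=5 idx=1 pred=T actual=T -> ctr[1]=3
Ev 13: PC=5 idx=1 pred=T actual=N -> ctr[1]=2
Ev 14: PC=5 idx=1 pred=T actual=N -> ctr[1]=1

Answer: 3 1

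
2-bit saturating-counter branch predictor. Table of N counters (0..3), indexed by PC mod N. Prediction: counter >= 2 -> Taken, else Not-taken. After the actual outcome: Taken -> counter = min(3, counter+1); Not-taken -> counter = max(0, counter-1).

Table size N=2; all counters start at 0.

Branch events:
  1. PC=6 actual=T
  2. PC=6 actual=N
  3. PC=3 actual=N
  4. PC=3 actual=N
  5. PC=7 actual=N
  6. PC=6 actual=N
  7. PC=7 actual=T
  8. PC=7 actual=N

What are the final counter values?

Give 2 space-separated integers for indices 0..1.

Ev 1: PC=6 idx=0 pred=N actual=T -> ctr[0]=1
Ev 2: PC=6 idx=0 pred=N actual=N -> ctr[0]=0
Ev 3: PC=3 idx=1 pred=N actual=N -> ctr[1]=0
Ev 4: PC=3 idx=1 pred=N actual=N -> ctr[1]=0
Ev 5: PC=7 idx=1 pred=N actual=N -> ctr[1]=0
Ev 6: PC=6 idx=0 pred=N actual=N -> ctr[0]=0
Ev 7: PC=7 idx=1 pred=N actual=T -> ctr[1]=1
Ev 8: PC=7 idx=1 pred=N actual=N -> ctr[1]=0

Answer: 0 0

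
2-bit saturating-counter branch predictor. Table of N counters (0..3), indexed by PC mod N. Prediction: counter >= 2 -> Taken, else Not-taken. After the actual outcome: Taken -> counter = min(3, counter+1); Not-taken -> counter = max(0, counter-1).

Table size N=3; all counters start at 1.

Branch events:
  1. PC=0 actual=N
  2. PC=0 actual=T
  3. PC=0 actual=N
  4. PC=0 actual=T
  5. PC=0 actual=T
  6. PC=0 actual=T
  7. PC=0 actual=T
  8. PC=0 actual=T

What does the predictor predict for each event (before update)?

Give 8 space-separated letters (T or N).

Ev 1: PC=0 idx=0 pred=N actual=N -> ctr[0]=0
Ev 2: PC=0 idx=0 pred=N actual=T -> ctr[0]=1
Ev 3: PC=0 idx=0 pred=N actual=N -> ctr[0]=0
Ev 4: PC=0 idx=0 pred=N actual=T -> ctr[0]=1
Ev 5: PC=0 idx=0 pred=N actual=T -> ctr[0]=2
Ev 6: PC=0 idx=0 pred=T actual=T -> ctr[0]=3
Ev 7: PC=0 idx=0 pred=T actual=T -> ctr[0]=3
Ev 8: PC=0 idx=0 pred=T actual=T -> ctr[0]=3

Answer: N N N N N T T T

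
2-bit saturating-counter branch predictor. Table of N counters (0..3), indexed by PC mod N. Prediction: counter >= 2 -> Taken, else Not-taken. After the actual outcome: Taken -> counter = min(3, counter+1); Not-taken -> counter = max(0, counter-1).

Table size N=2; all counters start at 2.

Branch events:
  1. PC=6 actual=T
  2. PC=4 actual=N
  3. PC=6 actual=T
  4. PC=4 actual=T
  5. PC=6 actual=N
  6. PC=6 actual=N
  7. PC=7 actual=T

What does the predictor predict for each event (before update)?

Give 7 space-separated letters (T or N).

Ev 1: PC=6 idx=0 pred=T actual=T -> ctr[0]=3
Ev 2: PC=4 idx=0 pred=T actual=N -> ctr[0]=2
Ev 3: PC=6 idx=0 pred=T actual=T -> ctr[0]=3
Ev 4: PC=4 idx=0 pred=T actual=T -> ctr[0]=3
Ev 5: PC=6 idx=0 pred=T actual=N -> ctr[0]=2
Ev 6: PC=6 idx=0 pred=T actual=N -> ctr[0]=1
Ev 7: PC=7 idx=1 pred=T actual=T -> ctr[1]=3

Answer: T T T T T T T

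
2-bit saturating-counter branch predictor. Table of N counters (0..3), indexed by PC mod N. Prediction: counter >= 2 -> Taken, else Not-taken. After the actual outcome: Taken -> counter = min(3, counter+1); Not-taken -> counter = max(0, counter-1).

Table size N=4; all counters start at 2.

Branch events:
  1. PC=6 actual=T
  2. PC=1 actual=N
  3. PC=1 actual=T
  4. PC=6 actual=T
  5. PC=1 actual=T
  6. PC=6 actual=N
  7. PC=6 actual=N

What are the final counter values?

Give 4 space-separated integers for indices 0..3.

Ev 1: PC=6 idx=2 pred=T actual=T -> ctr[2]=3
Ev 2: PC=1 idx=1 pred=T actual=N -> ctr[1]=1
Ev 3: PC=1 idx=1 pred=N actual=T -> ctr[1]=2
Ev 4: PC=6 idx=2 pred=T actual=T -> ctr[2]=3
Ev 5: PC=1 idx=1 pred=T actual=T -> ctr[1]=3
Ev 6: PC=6 idx=2 pred=T actual=N -> ctr[2]=2
Ev 7: PC=6 idx=2 pred=T actual=N -> ctr[2]=1

Answer: 2 3 1 2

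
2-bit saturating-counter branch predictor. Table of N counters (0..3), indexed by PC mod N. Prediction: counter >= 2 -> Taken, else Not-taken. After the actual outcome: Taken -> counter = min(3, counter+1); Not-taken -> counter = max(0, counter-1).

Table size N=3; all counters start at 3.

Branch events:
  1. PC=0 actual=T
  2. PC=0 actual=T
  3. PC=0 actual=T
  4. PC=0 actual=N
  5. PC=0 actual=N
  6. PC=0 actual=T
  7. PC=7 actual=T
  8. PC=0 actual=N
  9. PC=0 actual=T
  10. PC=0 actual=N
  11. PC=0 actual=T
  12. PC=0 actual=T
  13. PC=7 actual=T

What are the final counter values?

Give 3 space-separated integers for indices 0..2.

Answer: 3 3 3

Derivation:
Ev 1: PC=0 idx=0 pred=T actual=T -> ctr[0]=3
Ev 2: PC=0 idx=0 pred=T actual=T -> ctr[0]=3
Ev 3: PC=0 idx=0 pred=T actual=T -> ctr[0]=3
Ev 4: PC=0 idx=0 pred=T actual=N -> ctr[0]=2
Ev 5: PC=0 idx=0 pred=T actual=N -> ctr[0]=1
Ev 6: PC=0 idx=0 pred=N actual=T -> ctr[0]=2
Ev 7: PC=7 idx=1 pred=T actual=T -> ctr[1]=3
Ev 8: PC=0 idx=0 pred=T actual=N -> ctr[0]=1
Ev 9: PC=0 idx=0 pred=N actual=T -> ctr[0]=2
Ev 10: PC=0 idx=0 pred=T actual=N -> ctr[0]=1
Ev 11: PC=0 idx=0 pred=N actual=T -> ctr[0]=2
Ev 12: PC=0 idx=0 pred=T actual=T -> ctr[0]=3
Ev 13: PC=7 idx=1 pred=T actual=T -> ctr[1]=3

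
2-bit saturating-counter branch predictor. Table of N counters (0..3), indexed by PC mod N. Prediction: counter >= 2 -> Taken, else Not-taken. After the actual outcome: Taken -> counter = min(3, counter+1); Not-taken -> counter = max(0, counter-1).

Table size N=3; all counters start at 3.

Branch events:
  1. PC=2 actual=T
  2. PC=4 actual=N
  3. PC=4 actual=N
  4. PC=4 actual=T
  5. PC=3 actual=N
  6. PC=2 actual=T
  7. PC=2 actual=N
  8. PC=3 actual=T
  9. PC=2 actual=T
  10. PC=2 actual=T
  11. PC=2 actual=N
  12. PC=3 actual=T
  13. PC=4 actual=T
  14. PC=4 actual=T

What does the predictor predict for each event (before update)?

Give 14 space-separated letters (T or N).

Answer: T T T N T T T T T T T T T T

Derivation:
Ev 1: PC=2 idx=2 pred=T actual=T -> ctr[2]=3
Ev 2: PC=4 idx=1 pred=T actual=N -> ctr[1]=2
Ev 3: PC=4 idx=1 pred=T actual=N -> ctr[1]=1
Ev 4: PC=4 idx=1 pred=N actual=T -> ctr[1]=2
Ev 5: PC=3 idx=0 pred=T actual=N -> ctr[0]=2
Ev 6: PC=2 idx=2 pred=T actual=T -> ctr[2]=3
Ev 7: PC=2 idx=2 pred=T actual=N -> ctr[2]=2
Ev 8: PC=3 idx=0 pred=T actual=T -> ctr[0]=3
Ev 9: PC=2 idx=2 pred=T actual=T -> ctr[2]=3
Ev 10: PC=2 idx=2 pred=T actual=T -> ctr[2]=3
Ev 11: PC=2 idx=2 pred=T actual=N -> ctr[2]=2
Ev 12: PC=3 idx=0 pred=T actual=T -> ctr[0]=3
Ev 13: PC=4 idx=1 pred=T actual=T -> ctr[1]=3
Ev 14: PC=4 idx=1 pred=T actual=T -> ctr[1]=3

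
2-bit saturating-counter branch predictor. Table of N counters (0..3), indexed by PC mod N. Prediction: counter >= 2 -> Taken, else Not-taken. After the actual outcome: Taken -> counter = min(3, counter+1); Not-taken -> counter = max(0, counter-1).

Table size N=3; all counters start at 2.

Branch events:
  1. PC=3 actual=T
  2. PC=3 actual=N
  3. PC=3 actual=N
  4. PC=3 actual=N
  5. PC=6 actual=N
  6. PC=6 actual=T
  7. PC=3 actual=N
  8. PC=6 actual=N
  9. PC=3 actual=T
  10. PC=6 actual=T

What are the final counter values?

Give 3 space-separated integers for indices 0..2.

Answer: 2 2 2

Derivation:
Ev 1: PC=3 idx=0 pred=T actual=T -> ctr[0]=3
Ev 2: PC=3 idx=0 pred=T actual=N -> ctr[0]=2
Ev 3: PC=3 idx=0 pred=T actual=N -> ctr[0]=1
Ev 4: PC=3 idx=0 pred=N actual=N -> ctr[0]=0
Ev 5: PC=6 idx=0 pred=N actual=N -> ctr[0]=0
Ev 6: PC=6 idx=0 pred=N actual=T -> ctr[0]=1
Ev 7: PC=3 idx=0 pred=N actual=N -> ctr[0]=0
Ev 8: PC=6 idx=0 pred=N actual=N -> ctr[0]=0
Ev 9: PC=3 idx=0 pred=N actual=T -> ctr[0]=1
Ev 10: PC=6 idx=0 pred=N actual=T -> ctr[0]=2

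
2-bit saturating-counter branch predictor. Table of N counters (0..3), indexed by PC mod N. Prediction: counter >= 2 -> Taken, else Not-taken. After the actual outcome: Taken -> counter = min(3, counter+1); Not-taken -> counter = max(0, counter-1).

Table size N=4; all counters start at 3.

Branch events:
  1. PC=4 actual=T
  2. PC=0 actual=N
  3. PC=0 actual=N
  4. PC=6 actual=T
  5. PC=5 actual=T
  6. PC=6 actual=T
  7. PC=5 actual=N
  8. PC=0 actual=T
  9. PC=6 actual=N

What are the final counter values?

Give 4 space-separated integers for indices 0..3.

Answer: 2 2 2 3

Derivation:
Ev 1: PC=4 idx=0 pred=T actual=T -> ctr[0]=3
Ev 2: PC=0 idx=0 pred=T actual=N -> ctr[0]=2
Ev 3: PC=0 idx=0 pred=T actual=N -> ctr[0]=1
Ev 4: PC=6 idx=2 pred=T actual=T -> ctr[2]=3
Ev 5: PC=5 idx=1 pred=T actual=T -> ctr[1]=3
Ev 6: PC=6 idx=2 pred=T actual=T -> ctr[2]=3
Ev 7: PC=5 idx=1 pred=T actual=N -> ctr[1]=2
Ev 8: PC=0 idx=0 pred=N actual=T -> ctr[0]=2
Ev 9: PC=6 idx=2 pred=T actual=N -> ctr[2]=2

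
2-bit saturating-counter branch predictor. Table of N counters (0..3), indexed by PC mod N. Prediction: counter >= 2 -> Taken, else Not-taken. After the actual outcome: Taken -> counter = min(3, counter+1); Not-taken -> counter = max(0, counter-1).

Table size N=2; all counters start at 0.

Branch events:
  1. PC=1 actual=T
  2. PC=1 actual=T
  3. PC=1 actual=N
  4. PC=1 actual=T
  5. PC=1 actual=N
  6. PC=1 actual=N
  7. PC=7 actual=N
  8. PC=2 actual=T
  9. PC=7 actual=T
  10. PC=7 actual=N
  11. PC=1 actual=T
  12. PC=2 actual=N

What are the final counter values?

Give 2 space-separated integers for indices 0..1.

Answer: 0 1

Derivation:
Ev 1: PC=1 idx=1 pred=N actual=T -> ctr[1]=1
Ev 2: PC=1 idx=1 pred=N actual=T -> ctr[1]=2
Ev 3: PC=1 idx=1 pred=T actual=N -> ctr[1]=1
Ev 4: PC=1 idx=1 pred=N actual=T -> ctr[1]=2
Ev 5: PC=1 idx=1 pred=T actual=N -> ctr[1]=1
Ev 6: PC=1 idx=1 pred=N actual=N -> ctr[1]=0
Ev 7: PC=7 idx=1 pred=N actual=N -> ctr[1]=0
Ev 8: PC=2 idx=0 pred=N actual=T -> ctr[0]=1
Ev 9: PC=7 idx=1 pred=N actual=T -> ctr[1]=1
Ev 10: PC=7 idx=1 pred=N actual=N -> ctr[1]=0
Ev 11: PC=1 idx=1 pred=N actual=T -> ctr[1]=1
Ev 12: PC=2 idx=0 pred=N actual=N -> ctr[0]=0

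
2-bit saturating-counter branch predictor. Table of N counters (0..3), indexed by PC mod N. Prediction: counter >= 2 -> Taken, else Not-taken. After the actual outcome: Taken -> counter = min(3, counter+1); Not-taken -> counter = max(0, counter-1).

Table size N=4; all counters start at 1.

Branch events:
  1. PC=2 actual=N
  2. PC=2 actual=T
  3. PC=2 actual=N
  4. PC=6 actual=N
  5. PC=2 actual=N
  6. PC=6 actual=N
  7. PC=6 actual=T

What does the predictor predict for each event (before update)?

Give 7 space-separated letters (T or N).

Answer: N N N N N N N

Derivation:
Ev 1: PC=2 idx=2 pred=N actual=N -> ctr[2]=0
Ev 2: PC=2 idx=2 pred=N actual=T -> ctr[2]=1
Ev 3: PC=2 idx=2 pred=N actual=N -> ctr[2]=0
Ev 4: PC=6 idx=2 pred=N actual=N -> ctr[2]=0
Ev 5: PC=2 idx=2 pred=N actual=N -> ctr[2]=0
Ev 6: PC=6 idx=2 pred=N actual=N -> ctr[2]=0
Ev 7: PC=6 idx=2 pred=N actual=T -> ctr[2]=1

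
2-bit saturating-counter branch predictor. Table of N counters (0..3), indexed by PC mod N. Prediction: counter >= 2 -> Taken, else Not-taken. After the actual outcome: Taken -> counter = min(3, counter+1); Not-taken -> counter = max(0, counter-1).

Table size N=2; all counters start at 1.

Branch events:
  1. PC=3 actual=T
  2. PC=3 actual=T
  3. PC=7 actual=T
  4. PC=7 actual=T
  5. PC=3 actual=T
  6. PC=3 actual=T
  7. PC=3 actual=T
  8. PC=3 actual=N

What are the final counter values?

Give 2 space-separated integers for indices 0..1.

Ev 1: PC=3 idx=1 pred=N actual=T -> ctr[1]=2
Ev 2: PC=3 idx=1 pred=T actual=T -> ctr[1]=3
Ev 3: PC=7 idx=1 pred=T actual=T -> ctr[1]=3
Ev 4: PC=7 idx=1 pred=T actual=T -> ctr[1]=3
Ev 5: PC=3 idx=1 pred=T actual=T -> ctr[1]=3
Ev 6: PC=3 idx=1 pred=T actual=T -> ctr[1]=3
Ev 7: PC=3 idx=1 pred=T actual=T -> ctr[1]=3
Ev 8: PC=3 idx=1 pred=T actual=N -> ctr[1]=2

Answer: 1 2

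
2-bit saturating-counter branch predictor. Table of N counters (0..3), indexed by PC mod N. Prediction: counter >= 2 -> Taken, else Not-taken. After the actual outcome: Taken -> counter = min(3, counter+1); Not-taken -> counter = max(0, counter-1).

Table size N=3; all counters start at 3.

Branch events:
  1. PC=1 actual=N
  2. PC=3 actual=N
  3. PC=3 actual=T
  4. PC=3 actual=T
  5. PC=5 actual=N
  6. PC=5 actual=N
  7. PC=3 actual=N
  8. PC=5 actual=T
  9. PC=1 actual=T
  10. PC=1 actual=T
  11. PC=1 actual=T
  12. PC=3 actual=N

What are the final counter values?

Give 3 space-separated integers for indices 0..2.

Answer: 1 3 2

Derivation:
Ev 1: PC=1 idx=1 pred=T actual=N -> ctr[1]=2
Ev 2: PC=3 idx=0 pred=T actual=N -> ctr[0]=2
Ev 3: PC=3 idx=0 pred=T actual=T -> ctr[0]=3
Ev 4: PC=3 idx=0 pred=T actual=T -> ctr[0]=3
Ev 5: PC=5 idx=2 pred=T actual=N -> ctr[2]=2
Ev 6: PC=5 idx=2 pred=T actual=N -> ctr[2]=1
Ev 7: PC=3 idx=0 pred=T actual=N -> ctr[0]=2
Ev 8: PC=5 idx=2 pred=N actual=T -> ctr[2]=2
Ev 9: PC=1 idx=1 pred=T actual=T -> ctr[1]=3
Ev 10: PC=1 idx=1 pred=T actual=T -> ctr[1]=3
Ev 11: PC=1 idx=1 pred=T actual=T -> ctr[1]=3
Ev 12: PC=3 idx=0 pred=T actual=N -> ctr[0]=1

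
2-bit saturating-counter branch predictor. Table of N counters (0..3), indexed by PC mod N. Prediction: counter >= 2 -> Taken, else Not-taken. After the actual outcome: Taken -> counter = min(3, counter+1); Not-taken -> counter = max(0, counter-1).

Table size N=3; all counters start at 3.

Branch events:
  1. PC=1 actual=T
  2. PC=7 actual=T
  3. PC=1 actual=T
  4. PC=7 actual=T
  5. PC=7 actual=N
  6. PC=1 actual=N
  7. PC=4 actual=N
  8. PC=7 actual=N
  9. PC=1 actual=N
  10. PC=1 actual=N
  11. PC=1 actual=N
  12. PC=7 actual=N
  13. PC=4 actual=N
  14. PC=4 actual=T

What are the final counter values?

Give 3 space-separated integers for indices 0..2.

Answer: 3 1 3

Derivation:
Ev 1: PC=1 idx=1 pred=T actual=T -> ctr[1]=3
Ev 2: PC=7 idx=1 pred=T actual=T -> ctr[1]=3
Ev 3: PC=1 idx=1 pred=T actual=T -> ctr[1]=3
Ev 4: PC=7 idx=1 pred=T actual=T -> ctr[1]=3
Ev 5: PC=7 idx=1 pred=T actual=N -> ctr[1]=2
Ev 6: PC=1 idx=1 pred=T actual=N -> ctr[1]=1
Ev 7: PC=4 idx=1 pred=N actual=N -> ctr[1]=0
Ev 8: PC=7 idx=1 pred=N actual=N -> ctr[1]=0
Ev 9: PC=1 idx=1 pred=N actual=N -> ctr[1]=0
Ev 10: PC=1 idx=1 pred=N actual=N -> ctr[1]=0
Ev 11: PC=1 idx=1 pred=N actual=N -> ctr[1]=0
Ev 12: PC=7 idx=1 pred=N actual=N -> ctr[1]=0
Ev 13: PC=4 idx=1 pred=N actual=N -> ctr[1]=0
Ev 14: PC=4 idx=1 pred=N actual=T -> ctr[1]=1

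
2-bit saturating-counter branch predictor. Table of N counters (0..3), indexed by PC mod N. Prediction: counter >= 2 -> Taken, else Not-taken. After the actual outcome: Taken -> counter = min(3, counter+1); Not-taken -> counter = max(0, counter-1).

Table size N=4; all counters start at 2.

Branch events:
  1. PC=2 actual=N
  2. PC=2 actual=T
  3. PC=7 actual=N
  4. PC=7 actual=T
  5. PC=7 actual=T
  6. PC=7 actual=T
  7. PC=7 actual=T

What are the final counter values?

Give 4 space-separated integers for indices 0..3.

Answer: 2 2 2 3

Derivation:
Ev 1: PC=2 idx=2 pred=T actual=N -> ctr[2]=1
Ev 2: PC=2 idx=2 pred=N actual=T -> ctr[2]=2
Ev 3: PC=7 idx=3 pred=T actual=N -> ctr[3]=1
Ev 4: PC=7 idx=3 pred=N actual=T -> ctr[3]=2
Ev 5: PC=7 idx=3 pred=T actual=T -> ctr[3]=3
Ev 6: PC=7 idx=3 pred=T actual=T -> ctr[3]=3
Ev 7: PC=7 idx=3 pred=T actual=T -> ctr[3]=3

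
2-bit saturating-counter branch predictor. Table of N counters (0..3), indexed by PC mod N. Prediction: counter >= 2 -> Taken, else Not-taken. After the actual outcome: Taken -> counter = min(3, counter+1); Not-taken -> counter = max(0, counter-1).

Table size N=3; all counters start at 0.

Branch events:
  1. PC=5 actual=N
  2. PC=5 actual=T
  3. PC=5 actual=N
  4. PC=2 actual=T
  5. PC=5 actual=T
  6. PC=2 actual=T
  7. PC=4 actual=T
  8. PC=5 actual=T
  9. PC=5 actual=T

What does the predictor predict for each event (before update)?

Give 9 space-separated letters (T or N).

Answer: N N N N N T N T T

Derivation:
Ev 1: PC=5 idx=2 pred=N actual=N -> ctr[2]=0
Ev 2: PC=5 idx=2 pred=N actual=T -> ctr[2]=1
Ev 3: PC=5 idx=2 pred=N actual=N -> ctr[2]=0
Ev 4: PC=2 idx=2 pred=N actual=T -> ctr[2]=1
Ev 5: PC=5 idx=2 pred=N actual=T -> ctr[2]=2
Ev 6: PC=2 idx=2 pred=T actual=T -> ctr[2]=3
Ev 7: PC=4 idx=1 pred=N actual=T -> ctr[1]=1
Ev 8: PC=5 idx=2 pred=T actual=T -> ctr[2]=3
Ev 9: PC=5 idx=2 pred=T actual=T -> ctr[2]=3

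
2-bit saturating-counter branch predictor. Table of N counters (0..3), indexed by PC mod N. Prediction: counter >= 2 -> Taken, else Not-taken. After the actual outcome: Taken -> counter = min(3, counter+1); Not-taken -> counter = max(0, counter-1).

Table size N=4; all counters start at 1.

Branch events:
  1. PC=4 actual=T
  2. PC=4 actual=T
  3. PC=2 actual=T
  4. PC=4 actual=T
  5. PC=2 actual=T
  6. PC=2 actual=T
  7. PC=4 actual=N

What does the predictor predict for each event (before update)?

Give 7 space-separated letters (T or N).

Answer: N T N T T T T

Derivation:
Ev 1: PC=4 idx=0 pred=N actual=T -> ctr[0]=2
Ev 2: PC=4 idx=0 pred=T actual=T -> ctr[0]=3
Ev 3: PC=2 idx=2 pred=N actual=T -> ctr[2]=2
Ev 4: PC=4 idx=0 pred=T actual=T -> ctr[0]=3
Ev 5: PC=2 idx=2 pred=T actual=T -> ctr[2]=3
Ev 6: PC=2 idx=2 pred=T actual=T -> ctr[2]=3
Ev 7: PC=4 idx=0 pred=T actual=N -> ctr[0]=2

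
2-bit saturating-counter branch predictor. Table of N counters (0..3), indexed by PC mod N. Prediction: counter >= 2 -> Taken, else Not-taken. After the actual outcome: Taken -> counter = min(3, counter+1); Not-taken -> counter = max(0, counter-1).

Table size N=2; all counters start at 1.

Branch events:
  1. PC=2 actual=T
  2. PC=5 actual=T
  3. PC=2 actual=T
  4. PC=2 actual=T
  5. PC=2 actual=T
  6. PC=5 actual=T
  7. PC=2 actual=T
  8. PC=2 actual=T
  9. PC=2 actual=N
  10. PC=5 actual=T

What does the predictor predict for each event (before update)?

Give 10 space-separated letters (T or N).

Answer: N N T T T T T T T T

Derivation:
Ev 1: PC=2 idx=0 pred=N actual=T -> ctr[0]=2
Ev 2: PC=5 idx=1 pred=N actual=T -> ctr[1]=2
Ev 3: PC=2 idx=0 pred=T actual=T -> ctr[0]=3
Ev 4: PC=2 idx=0 pred=T actual=T -> ctr[0]=3
Ev 5: PC=2 idx=0 pred=T actual=T -> ctr[0]=3
Ev 6: PC=5 idx=1 pred=T actual=T -> ctr[1]=3
Ev 7: PC=2 idx=0 pred=T actual=T -> ctr[0]=3
Ev 8: PC=2 idx=0 pred=T actual=T -> ctr[0]=3
Ev 9: PC=2 idx=0 pred=T actual=N -> ctr[0]=2
Ev 10: PC=5 idx=1 pred=T actual=T -> ctr[1]=3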